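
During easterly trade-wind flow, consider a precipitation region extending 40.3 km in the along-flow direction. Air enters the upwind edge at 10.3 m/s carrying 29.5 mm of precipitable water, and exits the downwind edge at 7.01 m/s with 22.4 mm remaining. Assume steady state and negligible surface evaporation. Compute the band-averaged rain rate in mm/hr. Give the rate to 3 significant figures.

R ≈ 13.1 mm/hr

Column moisture flux per unit crosswind length is F = V × PW.
Inflow: F_in = 10.3 × 29.5 = 303.85 mm·m/s
Outflow: F_out = 7.01 × 22.4 = 157.024 mm·m/s
Steady-state rate R = (F_in − F_out)/L = (303.85 − 157.024) / 40300 m = 3.643e-03 mm/s.
R = 3.643e-03 × 3600 = 13.1 mm/hr.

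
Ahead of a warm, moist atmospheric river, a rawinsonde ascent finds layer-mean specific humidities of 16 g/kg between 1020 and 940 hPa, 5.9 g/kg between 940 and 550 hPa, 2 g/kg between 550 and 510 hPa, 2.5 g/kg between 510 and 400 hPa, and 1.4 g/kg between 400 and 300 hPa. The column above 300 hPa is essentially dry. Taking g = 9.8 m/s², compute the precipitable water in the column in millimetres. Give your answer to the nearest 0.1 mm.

PW ≈ 41.6 mm

Precipitable water is the column-integrated vapour mass per unit area: PW = (1/g) Σ q̄ Δp, with q in kg/kg and Δp in Pa (1 kg/m² of water = 1 mm).
Layer 1020–940 hPa: Δp = 80 hPa = 8000 Pa, q̄ = 0.016 kg/kg → 0.016 × 8000 / 9.8 = 13.06 mm
Layer 940–550 hPa: Δp = 390 hPa = 39000 Pa, q̄ = 0.0059 kg/kg → 0.0059 × 39000 / 9.8 = 23.48 mm
Layer 550–510 hPa: Δp = 40 hPa = 4000 Pa, q̄ = 0.002 kg/kg → 0.002 × 4000 / 9.8 = 0.82 mm
Layer 510–400 hPa: Δp = 110 hPa = 11000 Pa, q̄ = 0.0025 kg/kg → 0.0025 × 11000 / 9.8 = 2.81 mm
Layer 400–300 hPa: Δp = 100 hPa = 10000 Pa, q̄ = 0.0014 kg/kg → 0.0014 × 10000 / 9.8 = 1.43 mm
PW = 13.06 + 23.48 + 0.82 + 2.81 + 1.43 = 41.60 ≈ 41.6 mm.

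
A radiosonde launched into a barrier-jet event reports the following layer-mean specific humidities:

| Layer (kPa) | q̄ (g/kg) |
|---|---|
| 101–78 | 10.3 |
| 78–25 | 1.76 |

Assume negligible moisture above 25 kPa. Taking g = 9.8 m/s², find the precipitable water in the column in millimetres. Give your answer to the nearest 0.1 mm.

Precipitable water is the column-integrated vapour mass per unit area: PW = (1/g) Σ q̄ Δp, with q in kg/kg and Δp in Pa (1 kg/m² of water = 1 mm).
Layer 101–78 kPa: Δp = 230 hPa = 23000 Pa, q̄ = 0.0103 kg/kg → 0.0103 × 23000 / 9.8 = 24.17 mm
Layer 78–25 kPa: Δp = 530 hPa = 53000 Pa, q̄ = 0.00176 kg/kg → 0.00176 × 53000 / 9.8 = 9.52 mm
PW = 24.17 + 9.52 = 33.69 ≈ 33.7 mm.

PW ≈ 33.7 mm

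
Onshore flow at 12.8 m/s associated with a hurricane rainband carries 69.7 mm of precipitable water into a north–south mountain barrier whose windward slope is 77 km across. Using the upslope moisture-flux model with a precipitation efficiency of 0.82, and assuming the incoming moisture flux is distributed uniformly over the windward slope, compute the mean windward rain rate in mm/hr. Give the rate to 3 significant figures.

R ≈ 34.2 mm/hr

Incoming column moisture flux per unit ridge length: F = V × PW = 12.8 × 69.7 = 892.16 mm·m/s.
Spread over the 77 km slope with efficiency ε = 0.82: R = ε·F/W = 0.82 × 892.16 / 77000 m = 9.501e-03 mm/s.
R = 9.501e-03 × 3600 = 34.2 mm/hr.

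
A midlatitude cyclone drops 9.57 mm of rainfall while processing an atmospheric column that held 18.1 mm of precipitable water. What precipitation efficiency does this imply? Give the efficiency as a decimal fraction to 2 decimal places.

ε ≈ 0.53

ε = rainfall / PW = 9.57 / 18.1 = 0.53.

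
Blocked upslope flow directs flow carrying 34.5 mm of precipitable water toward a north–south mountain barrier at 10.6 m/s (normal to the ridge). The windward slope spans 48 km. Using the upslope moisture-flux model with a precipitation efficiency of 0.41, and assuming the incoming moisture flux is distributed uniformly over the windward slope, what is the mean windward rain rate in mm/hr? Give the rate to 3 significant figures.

R ≈ 11.2 mm/hr

Incoming column moisture flux per unit ridge length: F = V × PW = 10.6 × 34.5 = 365.7 mm·m/s.
Spread over the 48 km slope with efficiency ε = 0.41: R = ε·F/W = 0.41 × 365.7 / 48000 m = 3.124e-03 mm/s.
R = 3.124e-03 × 3600 = 11.2 mm/hr.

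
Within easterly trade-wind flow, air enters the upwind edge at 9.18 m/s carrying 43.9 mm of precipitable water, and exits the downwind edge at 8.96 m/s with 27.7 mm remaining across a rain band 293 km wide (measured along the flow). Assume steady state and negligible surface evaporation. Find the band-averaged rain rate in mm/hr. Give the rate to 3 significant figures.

R ≈ 1.90 mm/hr

Column moisture flux per unit crosswind length is F = V × PW.
Inflow: F_in = 9.18 × 43.9 = 403.002 mm·m/s
Outflow: F_out = 8.96 × 27.7 = 248.192 mm·m/s
Steady-state rate R = (F_in − F_out)/L = (403.002 − 248.192) / 293000 m = 5.284e-04 mm/s.
R = 5.284e-04 × 3600 = 1.90 mm/hr.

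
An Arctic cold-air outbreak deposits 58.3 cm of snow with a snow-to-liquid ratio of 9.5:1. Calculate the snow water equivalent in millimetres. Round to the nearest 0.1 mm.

SWE = snow depth / ratio = 58.3 cm / 9.5 = 6.137 cm = 61.4 mm.

SWE ≈ 61.4 mm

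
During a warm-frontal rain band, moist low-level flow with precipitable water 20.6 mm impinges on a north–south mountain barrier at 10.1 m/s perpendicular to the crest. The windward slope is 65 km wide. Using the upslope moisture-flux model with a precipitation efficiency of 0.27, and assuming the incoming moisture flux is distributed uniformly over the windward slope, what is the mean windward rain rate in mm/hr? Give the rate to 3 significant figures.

Incoming column moisture flux per unit ridge length: F = V × PW = 10.1 × 20.6 = 208.06 mm·m/s.
Spread over the 65 km slope with efficiency ε = 0.27: R = ε·F/W = 0.27 × 208.06 / 65000 m = 8.642e-04 mm/s.
R = 8.642e-04 × 3600 = 3.11 mm/hr.

R ≈ 3.11 mm/hr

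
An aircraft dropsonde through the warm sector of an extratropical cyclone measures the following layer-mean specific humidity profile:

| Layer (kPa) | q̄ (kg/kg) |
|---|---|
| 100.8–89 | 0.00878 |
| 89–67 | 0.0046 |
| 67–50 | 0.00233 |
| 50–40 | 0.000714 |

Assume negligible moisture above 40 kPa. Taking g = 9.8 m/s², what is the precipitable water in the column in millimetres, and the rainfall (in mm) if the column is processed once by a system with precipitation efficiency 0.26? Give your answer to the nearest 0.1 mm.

Precipitable water is the column-integrated vapour mass per unit area: PW = (1/g) Σ q̄ Δp, with q in kg/kg and Δp in Pa (1 kg/m² of water = 1 mm).
Layer 100.8–89 kPa: Δp = 118 hPa = 11800 Pa, q̄ = 0.00878 kg/kg → 0.00878 × 11800 / 9.8 = 10.57 mm
Layer 89–67 kPa: Δp = 220 hPa = 22000 Pa, q̄ = 0.0046 kg/kg → 0.0046 × 22000 / 9.8 = 10.33 mm
Layer 67–50 kPa: Δp = 170 hPa = 17000 Pa, q̄ = 0.00233 kg/kg → 0.00233 × 17000 / 9.8 = 4.04 mm
Layer 50–40 kPa: Δp = 100 hPa = 10000 Pa, q̄ = 0.000714 kg/kg → 0.000714 × 10000 / 9.8 = 0.73 mm
PW = 10.57 + 10.33 + 4.04 + 0.73 = 25.67 ≈ 25.7 mm.
Rainfall = ε × PW = 0.26 × 25.7 = 6.7 mm.

PW ≈ 25.7 mm; rainfall ≈ 6.7 mm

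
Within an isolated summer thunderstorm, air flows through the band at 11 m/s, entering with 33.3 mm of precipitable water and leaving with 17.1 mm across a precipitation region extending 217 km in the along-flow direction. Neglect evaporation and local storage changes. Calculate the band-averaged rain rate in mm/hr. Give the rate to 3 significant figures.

R ≈ 2.96 mm/hr

Column moisture flux per unit crosswind length is F = V × PW.
Inflow: F_in = 11 × 33.3 = 366.3 mm·m/s
Outflow: F_out = 11 × 17.1 = 188.1 mm·m/s
Steady-state rate R = (F_in − F_out)/L = (366.3 − 188.1) / 217000 m = 8.212e-04 mm/s.
R = 8.212e-04 × 3600 = 2.96 mm/hr.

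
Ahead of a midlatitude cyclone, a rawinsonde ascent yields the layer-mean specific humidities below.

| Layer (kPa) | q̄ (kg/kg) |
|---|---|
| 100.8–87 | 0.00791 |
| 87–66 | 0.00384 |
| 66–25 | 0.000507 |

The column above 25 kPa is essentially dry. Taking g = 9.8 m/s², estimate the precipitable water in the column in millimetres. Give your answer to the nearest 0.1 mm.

Precipitable water is the column-integrated vapour mass per unit area: PW = (1/g) Σ q̄ Δp, with q in kg/kg and Δp in Pa (1 kg/m² of water = 1 mm).
Layer 100.8–87 kPa: Δp = 138 hPa = 13800 Pa, q̄ = 0.00791 kg/kg → 0.00791 × 13800 / 9.8 = 11.14 mm
Layer 87–66 kPa: Δp = 210 hPa = 21000 Pa, q̄ = 0.00384 kg/kg → 0.00384 × 21000 / 9.8 = 8.23 mm
Layer 66–25 kPa: Δp = 410 hPa = 41000 Pa, q̄ = 0.000507 kg/kg → 0.000507 × 41000 / 9.8 = 2.12 mm
PW = 11.14 + 8.23 + 2.12 = 21.49 ≈ 21.5 mm.

PW ≈ 21.5 mm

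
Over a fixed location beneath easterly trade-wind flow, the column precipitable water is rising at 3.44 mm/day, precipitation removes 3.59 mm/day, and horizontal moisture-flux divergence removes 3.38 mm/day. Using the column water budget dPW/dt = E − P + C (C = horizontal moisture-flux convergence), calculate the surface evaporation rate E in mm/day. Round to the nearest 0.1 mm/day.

E ≈ 10.4 mm/day

dPW/dt = +3.44 mm/day.
E = dPW/dt + P − C = (+3.44) + 3.59 − (-3.38) = 10.4 mm/day.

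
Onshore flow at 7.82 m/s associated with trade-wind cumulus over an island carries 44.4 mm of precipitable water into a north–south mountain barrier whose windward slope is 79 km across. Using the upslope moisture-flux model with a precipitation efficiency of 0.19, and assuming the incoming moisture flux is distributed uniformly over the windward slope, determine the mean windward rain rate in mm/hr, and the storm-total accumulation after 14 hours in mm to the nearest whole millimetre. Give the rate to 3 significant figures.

R ≈ 3.01 mm/hr; total ≈ 42 mm

Incoming column moisture flux per unit ridge length: F = V × PW = 7.82 × 44.4 = 347.208 mm·m/s.
Spread over the 79 km slope with efficiency ε = 0.19: R = ε·F/W = 0.19 × 347.208 / 79000 m = 8.351e-04 mm/s.
R = 8.351e-04 × 3600 = 3.01 mm/hr.
Over 14 h: total = 3.01 × 14 = 42.14 ≈ 42 mm.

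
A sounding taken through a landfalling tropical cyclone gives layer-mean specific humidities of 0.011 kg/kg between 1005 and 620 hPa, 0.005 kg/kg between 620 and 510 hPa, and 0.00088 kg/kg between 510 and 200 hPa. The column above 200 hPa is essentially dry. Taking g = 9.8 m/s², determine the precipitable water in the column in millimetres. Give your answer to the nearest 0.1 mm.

Precipitable water is the column-integrated vapour mass per unit area: PW = (1/g) Σ q̄ Δp, with q in kg/kg and Δp in Pa (1 kg/m² of water = 1 mm).
Layer 1005–620 hPa: Δp = 385 hPa = 38500 Pa, q̄ = 0.011 kg/kg → 0.011 × 38500 / 9.8 = 43.21 mm
Layer 620–510 hPa: Δp = 110 hPa = 11000 Pa, q̄ = 0.005 kg/kg → 0.005 × 11000 / 9.8 = 5.61 mm
Layer 510–200 hPa: Δp = 310 hPa = 31000 Pa, q̄ = 0.00088 kg/kg → 0.00088 × 31000 / 9.8 = 2.78 mm
PW = 43.21 + 5.61 + 2.78 = 51.60 ≈ 51.6 mm.

PW ≈ 51.6 mm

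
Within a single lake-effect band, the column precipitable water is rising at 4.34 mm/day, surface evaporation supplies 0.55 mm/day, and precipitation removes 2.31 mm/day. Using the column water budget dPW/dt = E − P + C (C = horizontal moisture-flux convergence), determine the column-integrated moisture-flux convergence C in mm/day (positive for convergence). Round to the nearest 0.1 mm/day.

C ≈ 6.1 mm/day

dPW/dt = +4.34 mm/day.
C = dPW/dt − E + P = (+4.34) − 0.55 + 2.31 = 6.1 mm/day.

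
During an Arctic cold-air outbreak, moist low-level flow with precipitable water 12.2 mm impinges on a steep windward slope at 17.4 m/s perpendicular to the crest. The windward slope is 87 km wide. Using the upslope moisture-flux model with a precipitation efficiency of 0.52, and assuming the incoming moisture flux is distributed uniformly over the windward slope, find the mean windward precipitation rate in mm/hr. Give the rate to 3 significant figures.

R ≈ 4.57 mm/hr

Incoming column moisture flux per unit ridge length: F = V × PW = 17.4 × 12.2 = 212.28 mm·m/s.
Spread over the 87 km slope with efficiency ε = 0.52: R = ε·F/W = 0.52 × 212.28 / 87000 m = 1.269e-03 mm/s.
R = 1.269e-03 × 3600 = 4.57 mm/hr.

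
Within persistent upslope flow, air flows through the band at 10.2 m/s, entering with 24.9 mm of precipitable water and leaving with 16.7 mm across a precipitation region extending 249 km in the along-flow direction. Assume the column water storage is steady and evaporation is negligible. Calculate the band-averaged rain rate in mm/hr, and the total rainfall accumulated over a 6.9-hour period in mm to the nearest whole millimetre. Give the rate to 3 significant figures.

Column moisture flux per unit crosswind length is F = V × PW.
Inflow: F_in = 10.2 × 24.9 = 253.98 mm·m/s
Outflow: F_out = 10.2 × 16.7 = 170.34 mm·m/s
Steady-state rate R = (F_in − F_out)/L = (253.98 − 170.34) / 249000 m = 3.359e-04 mm/s.
R = 3.359e-04 × 3600 = 1.21 mm/hr.
Over 6.9 h: total = 1.21 × 6.9 = 8.349 ≈ 8 mm.

R ≈ 1.21 mm/hr; total ≈ 8 mm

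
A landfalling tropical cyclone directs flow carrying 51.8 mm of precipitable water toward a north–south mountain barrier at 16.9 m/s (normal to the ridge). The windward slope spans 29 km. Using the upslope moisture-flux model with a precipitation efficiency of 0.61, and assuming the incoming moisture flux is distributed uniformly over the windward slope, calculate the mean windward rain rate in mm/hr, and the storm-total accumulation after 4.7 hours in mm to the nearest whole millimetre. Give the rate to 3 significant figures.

Incoming column moisture flux per unit ridge length: F = V × PW = 16.9 × 51.8 = 875.42 mm·m/s.
Spread over the 29 km slope with efficiency ε = 0.61: R = ε·F/W = 0.61 × 875.42 / 29000 m = 1.841e-02 mm/s.
R = 1.841e-02 × 3600 = 66.3 mm/hr.
Over 4.7 h: total = 66.3 × 4.7 = 311.61 ≈ 312 mm.

R ≈ 66.3 mm/hr; total ≈ 312 mm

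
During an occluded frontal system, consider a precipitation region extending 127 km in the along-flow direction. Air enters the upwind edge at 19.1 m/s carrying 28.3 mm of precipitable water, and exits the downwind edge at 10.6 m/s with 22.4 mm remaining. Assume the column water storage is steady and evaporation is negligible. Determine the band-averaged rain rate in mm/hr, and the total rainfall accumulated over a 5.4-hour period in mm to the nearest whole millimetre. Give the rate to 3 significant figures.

R ≈ 8.59 mm/hr; total ≈ 46 mm

Column moisture flux per unit crosswind length is F = V × PW.
Inflow: F_in = 19.1 × 28.3 = 540.53 mm·m/s
Outflow: F_out = 10.6 × 22.4 = 237.44 mm·m/s
Steady-state rate R = (F_in − F_out)/L = (540.53 − 237.44) / 127000 m = 2.387e-03 mm/s.
R = 2.387e-03 × 3600 = 8.59 mm/hr.
Over 5.4 h: total = 8.59 × 5.4 = 46.386 ≈ 46 mm.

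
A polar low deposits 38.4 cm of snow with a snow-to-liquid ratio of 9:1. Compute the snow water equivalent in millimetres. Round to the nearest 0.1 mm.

SWE = snow depth / ratio = 38.4 cm / 9 = 4.267 cm = 42.7 mm.

SWE ≈ 42.7 mm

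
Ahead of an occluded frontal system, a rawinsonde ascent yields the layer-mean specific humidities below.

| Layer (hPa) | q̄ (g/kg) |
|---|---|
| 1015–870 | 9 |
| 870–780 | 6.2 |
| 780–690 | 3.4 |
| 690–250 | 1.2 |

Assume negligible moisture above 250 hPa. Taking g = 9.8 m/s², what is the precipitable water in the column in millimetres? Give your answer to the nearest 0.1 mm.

Precipitable water is the column-integrated vapour mass per unit area: PW = (1/g) Σ q̄ Δp, with q in kg/kg and Δp in Pa (1 kg/m² of water = 1 mm).
Layer 1015–870 hPa: Δp = 145 hPa = 14500 Pa, q̄ = 0.009 kg/kg → 0.009 × 14500 / 9.8 = 13.32 mm
Layer 870–780 hPa: Δp = 90 hPa = 9000 Pa, q̄ = 0.0062 kg/kg → 0.0062 × 9000 / 9.8 = 5.69 mm
Layer 780–690 hPa: Δp = 90 hPa = 9000 Pa, q̄ = 0.0034 kg/kg → 0.0034 × 9000 / 9.8 = 3.12 mm
Layer 690–250 hPa: Δp = 440 hPa = 44000 Pa, q̄ = 0.0012 kg/kg → 0.0012 × 44000 / 9.8 = 5.39 mm
PW = 13.32 + 5.69 + 3.12 + 5.39 = 27.52 ≈ 27.5 mm.

PW ≈ 27.5 mm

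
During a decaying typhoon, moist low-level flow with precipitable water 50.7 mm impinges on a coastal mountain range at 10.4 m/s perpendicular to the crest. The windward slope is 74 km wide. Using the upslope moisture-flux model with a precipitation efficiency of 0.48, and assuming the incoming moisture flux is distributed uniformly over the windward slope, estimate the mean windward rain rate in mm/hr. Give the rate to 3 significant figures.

Incoming column moisture flux per unit ridge length: F = V × PW = 10.4 × 50.7 = 527.28 mm·m/s.
Spread over the 74 km slope with efficiency ε = 0.48: R = ε·F/W = 0.48 × 527.28 / 74000 m = 3.420e-03 mm/s.
R = 3.420e-03 × 3600 = 12.3 mm/hr.

R ≈ 12.3 mm/hr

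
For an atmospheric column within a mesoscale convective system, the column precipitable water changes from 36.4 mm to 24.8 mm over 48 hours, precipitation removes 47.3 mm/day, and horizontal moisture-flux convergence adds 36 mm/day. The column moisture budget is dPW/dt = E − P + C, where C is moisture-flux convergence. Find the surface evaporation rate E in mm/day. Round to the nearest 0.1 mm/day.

dPW/dt = (24.8 − 36.4) mm / (48/24 day) = -5.800 mm/day.
E = dPW/dt + P − C = (-5.800) + 47.3 − (36) = 5.5 mm/day.

E ≈ 5.5 mm/day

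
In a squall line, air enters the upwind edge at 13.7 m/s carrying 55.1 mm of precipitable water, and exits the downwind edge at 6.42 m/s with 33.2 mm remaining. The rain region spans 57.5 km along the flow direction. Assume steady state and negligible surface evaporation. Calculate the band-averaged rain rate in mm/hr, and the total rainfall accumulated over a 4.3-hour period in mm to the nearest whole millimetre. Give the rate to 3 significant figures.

R ≈ 33.9 mm/hr; total ≈ 146 mm

Column moisture flux per unit crosswind length is F = V × PW.
Inflow: F_in = 13.7 × 55.1 = 754.87 mm·m/s
Outflow: F_out = 6.42 × 33.2 = 213.144 mm·m/s
Steady-state rate R = (F_in − F_out)/L = (754.87 − 213.144) / 57500 m = 9.421e-03 mm/s.
R = 9.421e-03 × 3600 = 33.9 mm/hr.
Over 4.3 h: total = 33.9 × 4.3 = 145.77 ≈ 146 mm.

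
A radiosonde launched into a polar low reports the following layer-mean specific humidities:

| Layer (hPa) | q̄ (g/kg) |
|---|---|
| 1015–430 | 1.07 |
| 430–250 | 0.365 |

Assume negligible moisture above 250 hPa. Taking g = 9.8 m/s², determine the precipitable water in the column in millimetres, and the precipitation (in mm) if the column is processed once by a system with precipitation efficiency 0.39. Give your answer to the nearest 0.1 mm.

Precipitable water is the column-integrated vapour mass per unit area: PW = (1/g) Σ q̄ Δp, with q in kg/kg and Δp in Pa (1 kg/m² of water = 1 mm).
Layer 1015–430 hPa: Δp = 585 hPa = 58500 Pa, q̄ = 0.00107 kg/kg → 0.00107 × 58500 / 9.8 = 6.39 mm
Layer 430–250 hPa: Δp = 180 hPa = 18000 Pa, q̄ = 0.000365 kg/kg → 0.000365 × 18000 / 9.8 = 0.67 mm
PW = 6.39 + 0.67 = 7.06 ≈ 7.1 mm.
Precipitation = ε × PW = 0.39 × 7.1 = 2.8 mm.

PW ≈ 7.1 mm; precipitation ≈ 2.8 mm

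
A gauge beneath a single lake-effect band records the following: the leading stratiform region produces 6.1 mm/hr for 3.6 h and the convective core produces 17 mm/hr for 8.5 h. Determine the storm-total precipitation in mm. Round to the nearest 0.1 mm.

Total = Σ Rᵢ Δtᵢ = 6.1 × 3.6 + 17 × 8.5
      = 21.96 + 144.5 = 166.5 mm.

total ≈ 166.5 mm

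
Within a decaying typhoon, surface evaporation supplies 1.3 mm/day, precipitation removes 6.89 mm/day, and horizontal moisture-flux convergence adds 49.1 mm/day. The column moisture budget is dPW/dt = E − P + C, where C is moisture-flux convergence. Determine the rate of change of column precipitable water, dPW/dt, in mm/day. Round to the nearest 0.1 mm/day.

dPW/dt = E − P + C = 1.3 − 6.89 + (49.1) = 43.5 mm/day.

dPW/dt ≈ 43.5 mm/day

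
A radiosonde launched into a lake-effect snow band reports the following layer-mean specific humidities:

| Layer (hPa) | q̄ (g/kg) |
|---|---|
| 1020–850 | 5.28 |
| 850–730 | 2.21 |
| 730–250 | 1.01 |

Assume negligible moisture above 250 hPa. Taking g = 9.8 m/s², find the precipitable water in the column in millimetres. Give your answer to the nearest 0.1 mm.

PW ≈ 16.8 mm

Precipitable water is the column-integrated vapour mass per unit area: PW = (1/g) Σ q̄ Δp, with q in kg/kg and Δp in Pa (1 kg/m² of water = 1 mm).
Layer 1020–850 hPa: Δp = 170 hPa = 17000 Pa, q̄ = 0.00528 kg/kg → 0.00528 × 17000 / 9.8 = 9.16 mm
Layer 850–730 hPa: Δp = 120 hPa = 12000 Pa, q̄ = 0.00221 kg/kg → 0.00221 × 12000 / 9.8 = 2.71 mm
Layer 730–250 hPa: Δp = 480 hPa = 48000 Pa, q̄ = 0.00101 kg/kg → 0.00101 × 48000 / 9.8 = 4.95 mm
PW = 9.16 + 2.71 + 4.95 = 16.82 ≈ 16.8 mm.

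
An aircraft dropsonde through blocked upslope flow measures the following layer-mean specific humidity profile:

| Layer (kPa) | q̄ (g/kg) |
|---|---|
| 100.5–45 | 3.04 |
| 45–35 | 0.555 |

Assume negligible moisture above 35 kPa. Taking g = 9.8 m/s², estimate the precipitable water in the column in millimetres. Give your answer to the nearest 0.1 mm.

Precipitable water is the column-integrated vapour mass per unit area: PW = (1/g) Σ q̄ Δp, with q in kg/kg and Δp in Pa (1 kg/m² of water = 1 mm).
Layer 100.5–45 kPa: Δp = 555 hPa = 55500 Pa, q̄ = 0.00304 kg/kg → 0.00304 × 55500 / 9.8 = 17.22 mm
Layer 45–35 kPa: Δp = 100 hPa = 10000 Pa, q̄ = 0.000555 kg/kg → 0.000555 × 10000 / 9.8 = 0.57 mm
PW = 17.22 + 0.57 = 17.79 ≈ 17.8 mm.

PW ≈ 17.8 mm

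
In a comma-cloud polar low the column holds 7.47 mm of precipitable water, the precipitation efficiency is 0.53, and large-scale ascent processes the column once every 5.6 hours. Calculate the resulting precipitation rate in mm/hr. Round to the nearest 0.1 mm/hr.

Each overturning extracts ε × PW = 0.53 × 7.47 = 3.9591 mm.
Rate = ε·PW / τ = 3.9591 / 5.6 h = 0.7 mm/hr.

R ≈ 0.7 mm/hr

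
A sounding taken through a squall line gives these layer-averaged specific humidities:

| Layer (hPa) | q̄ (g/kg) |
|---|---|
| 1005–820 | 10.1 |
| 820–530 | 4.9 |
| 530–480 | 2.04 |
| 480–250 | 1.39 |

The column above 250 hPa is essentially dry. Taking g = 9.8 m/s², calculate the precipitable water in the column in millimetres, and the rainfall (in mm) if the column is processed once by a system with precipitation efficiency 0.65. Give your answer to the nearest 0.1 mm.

Precipitable water is the column-integrated vapour mass per unit area: PW = (1/g) Σ q̄ Δp, with q in kg/kg and Δp in Pa (1 kg/m² of water = 1 mm).
Layer 1005–820 hPa: Δp = 185 hPa = 18500 Pa, q̄ = 0.0101 kg/kg → 0.0101 × 18500 / 9.8 = 19.07 mm
Layer 820–530 hPa: Δp = 290 hPa = 29000 Pa, q̄ = 0.0049 kg/kg → 0.0049 × 29000 / 9.8 = 14.50 mm
Layer 530–480 hPa: Δp = 50 hPa = 5000 Pa, q̄ = 0.00204 kg/kg → 0.00204 × 5000 / 9.8 = 1.04 mm
Layer 480–250 hPa: Δp = 230 hPa = 23000 Pa, q̄ = 0.00139 kg/kg → 0.00139 × 23000 / 9.8 = 3.26 mm
PW = 19.07 + 14.50 + 1.04 + 3.26 = 37.87 ≈ 37.9 mm.
Rainfall = ε × PW = 0.65 × 37.9 = 24.6 mm.

PW ≈ 37.9 mm; rainfall ≈ 24.6 mm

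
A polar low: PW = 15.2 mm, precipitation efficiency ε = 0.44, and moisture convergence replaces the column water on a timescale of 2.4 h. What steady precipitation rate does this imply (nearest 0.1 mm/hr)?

Each overturning extracts ε × PW = 0.44 × 15.2 = 6.688 mm.
Rate = ε·PW / τ = 6.688 / 2.4 h = 2.8 mm/hr.

R ≈ 2.8 mm/hr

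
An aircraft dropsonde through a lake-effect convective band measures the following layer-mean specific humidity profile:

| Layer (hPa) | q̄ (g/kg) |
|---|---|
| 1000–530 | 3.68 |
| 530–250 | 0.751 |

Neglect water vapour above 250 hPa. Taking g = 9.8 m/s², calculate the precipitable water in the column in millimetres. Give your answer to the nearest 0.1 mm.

PW ≈ 19.8 mm

Precipitable water is the column-integrated vapour mass per unit area: PW = (1/g) Σ q̄ Δp, with q in kg/kg and Δp in Pa (1 kg/m² of water = 1 mm).
Layer 1000–530 hPa: Δp = 470 hPa = 47000 Pa, q̄ = 0.00368 kg/kg → 0.00368 × 47000 / 9.8 = 17.65 mm
Layer 530–250 hPa: Δp = 280 hPa = 28000 Pa, q̄ = 0.000751 kg/kg → 0.000751 × 28000 / 9.8 = 2.15 mm
PW = 17.65 + 2.15 = 19.80 ≈ 19.8 mm.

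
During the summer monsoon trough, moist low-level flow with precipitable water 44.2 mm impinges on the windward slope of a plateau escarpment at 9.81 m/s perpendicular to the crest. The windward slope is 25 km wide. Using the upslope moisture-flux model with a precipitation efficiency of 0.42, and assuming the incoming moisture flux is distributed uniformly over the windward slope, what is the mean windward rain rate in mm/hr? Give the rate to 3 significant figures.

Incoming column moisture flux per unit ridge length: F = V × PW = 9.81 × 44.2 = 433.602 mm·m/s.
Spread over the 25 km slope with efficiency ε = 0.42: R = ε·F/W = 0.42 × 433.602 / 25000 m = 7.285e-03 mm/s.
R = 7.285e-03 × 3600 = 26.2 mm/hr.

R ≈ 26.2 mm/hr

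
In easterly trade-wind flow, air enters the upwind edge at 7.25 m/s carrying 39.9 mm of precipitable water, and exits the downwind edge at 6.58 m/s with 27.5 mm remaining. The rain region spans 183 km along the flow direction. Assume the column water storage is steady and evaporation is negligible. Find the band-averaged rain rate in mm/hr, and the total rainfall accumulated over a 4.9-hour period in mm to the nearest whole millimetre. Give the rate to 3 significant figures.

Column moisture flux per unit crosswind length is F = V × PW.
Inflow: F_in = 7.25 × 39.9 = 289.275 mm·m/s
Outflow: F_out = 6.58 × 27.5 = 180.95 mm·m/s
Steady-state rate R = (F_in − F_out)/L = (289.275 − 180.95) / 183000 m = 5.919e-04 mm/s.
R = 5.919e-04 × 3600 = 2.13 mm/hr.
Over 4.9 h: total = 2.13 × 4.9 = 10.437 ≈ 10 mm.

R ≈ 2.13 mm/hr; total ≈ 10 mm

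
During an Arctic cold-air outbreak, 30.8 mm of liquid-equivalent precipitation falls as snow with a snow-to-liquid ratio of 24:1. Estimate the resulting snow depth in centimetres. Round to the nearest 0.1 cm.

snow depth ≈ 73.9 cm

Snow depth = liquid × ratio = 30.8 mm × 24 = 739.2 mm = 73.9 cm.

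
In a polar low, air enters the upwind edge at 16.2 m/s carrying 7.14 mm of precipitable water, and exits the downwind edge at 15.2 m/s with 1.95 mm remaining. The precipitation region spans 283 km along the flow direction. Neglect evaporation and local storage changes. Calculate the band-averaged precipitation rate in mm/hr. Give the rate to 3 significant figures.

R ≈ 1.09 mm/hr

Column moisture flux per unit crosswind length is F = V × PW.
Inflow: F_in = 16.2 × 7.14 = 115.668 mm·m/s
Outflow: F_out = 15.2 × 1.95 = 29.64 mm·m/s
Steady-state rate R = (F_in − F_out)/L = (115.668 − 29.64) / 283000 m = 3.040e-04 mm/s.
R = 3.040e-04 × 3600 = 1.09 mm/hr.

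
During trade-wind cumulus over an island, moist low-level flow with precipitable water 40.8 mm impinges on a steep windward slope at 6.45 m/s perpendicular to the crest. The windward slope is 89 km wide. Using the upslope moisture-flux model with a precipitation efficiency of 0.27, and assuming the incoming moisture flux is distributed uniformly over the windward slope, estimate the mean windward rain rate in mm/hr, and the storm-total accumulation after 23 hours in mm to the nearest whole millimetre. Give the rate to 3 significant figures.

Incoming column moisture flux per unit ridge length: F = V × PW = 6.45 × 40.8 = 263.16 mm·m/s.
Spread over the 89 km slope with efficiency ε = 0.27: R = ε·F/W = 0.27 × 263.16 / 89000 m = 7.984e-04 mm/s.
R = 7.984e-04 × 3600 = 2.87 mm/hr.
Over 23 h: total = 2.87 × 23 = 66.01 ≈ 66 mm.

R ≈ 2.87 mm/hr; total ≈ 66 mm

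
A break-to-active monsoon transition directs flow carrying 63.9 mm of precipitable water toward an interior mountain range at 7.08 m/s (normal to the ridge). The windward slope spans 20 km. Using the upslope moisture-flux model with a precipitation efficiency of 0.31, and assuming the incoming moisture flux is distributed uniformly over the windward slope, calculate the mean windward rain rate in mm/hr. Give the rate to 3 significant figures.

Incoming column moisture flux per unit ridge length: F = V × PW = 7.08 × 63.9 = 452.412 mm·m/s.
Spread over the 20 km slope with efficiency ε = 0.31: R = ε·F/W = 0.31 × 452.412 / 20000 m = 7.012e-03 mm/s.
R = 7.012e-03 × 3600 = 25.2 mm/hr.

R ≈ 25.2 mm/hr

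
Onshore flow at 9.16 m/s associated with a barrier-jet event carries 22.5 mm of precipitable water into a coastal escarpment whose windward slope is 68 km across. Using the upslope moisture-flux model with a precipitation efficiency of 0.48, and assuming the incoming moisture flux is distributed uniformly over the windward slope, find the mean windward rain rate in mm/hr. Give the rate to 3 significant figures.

Incoming column moisture flux per unit ridge length: F = V × PW = 9.16 × 22.5 = 206.1 mm·m/s.
Spread over the 68 km slope with efficiency ε = 0.48: R = ε·F/W = 0.48 × 206.1 / 68000 m = 1.455e-03 mm/s.
R = 1.455e-03 × 3600 = 5.24 mm/hr.

R ≈ 5.24 mm/hr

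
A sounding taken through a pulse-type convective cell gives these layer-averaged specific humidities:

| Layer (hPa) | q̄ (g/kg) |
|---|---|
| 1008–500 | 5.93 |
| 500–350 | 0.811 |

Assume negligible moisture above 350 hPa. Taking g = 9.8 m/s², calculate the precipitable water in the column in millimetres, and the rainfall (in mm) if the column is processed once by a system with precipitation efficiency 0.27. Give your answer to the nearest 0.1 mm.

PW ≈ 32.0 mm; rainfall ≈ 8.6 mm

Precipitable water is the column-integrated vapour mass per unit area: PW = (1/g) Σ q̄ Δp, with q in kg/kg and Δp in Pa (1 kg/m² of water = 1 mm).
Layer 1008–500 hPa: Δp = 508 hPa = 50800 Pa, q̄ = 0.00593 kg/kg → 0.00593 × 50800 / 9.8 = 30.74 mm
Layer 500–350 hPa: Δp = 150 hPa = 15000 Pa, q̄ = 0.000811 kg/kg → 0.000811 × 15000 / 9.8 = 1.24 mm
PW = 30.74 + 1.24 = 31.98 ≈ 32.0 mm.
Rainfall = ε × PW = 0.27 × 32.0 = 8.6 mm.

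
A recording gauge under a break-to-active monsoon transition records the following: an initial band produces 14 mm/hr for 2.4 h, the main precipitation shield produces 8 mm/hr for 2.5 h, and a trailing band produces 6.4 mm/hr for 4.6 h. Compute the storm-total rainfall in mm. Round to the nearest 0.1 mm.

total ≈ 83.0 mm

Total = Σ Rᵢ Δtᵢ = 14 × 2.4 + 8 × 2.5 + 6.4 × 4.6
      = 33.6 + 20 + 29.44 = 83.0 mm.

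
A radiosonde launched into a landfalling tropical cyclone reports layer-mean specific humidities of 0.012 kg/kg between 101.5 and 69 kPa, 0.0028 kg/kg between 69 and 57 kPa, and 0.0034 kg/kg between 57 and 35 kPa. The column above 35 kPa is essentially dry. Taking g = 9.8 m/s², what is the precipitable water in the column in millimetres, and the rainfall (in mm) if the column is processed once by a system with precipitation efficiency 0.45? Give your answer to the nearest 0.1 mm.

Precipitable water is the column-integrated vapour mass per unit area: PW = (1/g) Σ q̄ Δp, with q in kg/kg and Δp in Pa (1 kg/m² of water = 1 mm).
Layer 101.5–69 kPa: Δp = 325 hPa = 32500 Pa, q̄ = 0.012 kg/kg → 0.012 × 32500 / 9.8 = 39.80 mm
Layer 69–57 kPa: Δp = 120 hPa = 12000 Pa, q̄ = 0.0028 kg/kg → 0.0028 × 12000 / 9.8 = 3.43 mm
Layer 57–35 kPa: Δp = 220 hPa = 22000 Pa, q̄ = 0.0034 kg/kg → 0.0034 × 22000 / 9.8 = 7.63 mm
PW = 39.80 + 3.43 + 7.63 = 50.86 ≈ 50.9 mm.
Rainfall = ε × PW = 0.45 × 50.9 = 22.9 mm.

PW ≈ 50.9 mm; rainfall ≈ 22.9 mm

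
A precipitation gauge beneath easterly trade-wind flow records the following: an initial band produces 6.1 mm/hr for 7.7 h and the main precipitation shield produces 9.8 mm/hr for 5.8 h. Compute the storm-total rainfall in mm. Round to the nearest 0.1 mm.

Total = Σ Rᵢ Δtᵢ = 6.1 × 7.7 + 9.8 × 5.8
      = 46.97 + 56.84 = 103.8 mm.

total ≈ 103.8 mm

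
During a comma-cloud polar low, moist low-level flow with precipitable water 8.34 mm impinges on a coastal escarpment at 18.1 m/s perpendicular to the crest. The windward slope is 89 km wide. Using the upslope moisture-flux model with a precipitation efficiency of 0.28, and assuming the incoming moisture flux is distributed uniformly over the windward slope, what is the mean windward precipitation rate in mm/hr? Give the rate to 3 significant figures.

R ≈ 1.71 mm/hr

Incoming column moisture flux per unit ridge length: F = V × PW = 18.1 × 8.34 = 150.954 mm·m/s.
Spread over the 89 km slope with efficiency ε = 0.28: R = ε·F/W = 0.28 × 150.954 / 89000 m = 4.749e-04 mm/s.
R = 4.749e-04 × 3600 = 1.71 mm/hr.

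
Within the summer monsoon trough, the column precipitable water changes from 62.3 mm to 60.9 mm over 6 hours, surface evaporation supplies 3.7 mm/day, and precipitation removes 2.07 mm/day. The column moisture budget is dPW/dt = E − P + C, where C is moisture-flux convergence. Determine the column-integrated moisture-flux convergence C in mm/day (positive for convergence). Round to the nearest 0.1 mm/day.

dPW/dt = (60.9 − 62.3) mm / (6/24 day) = -5.600 mm/day.
C = dPW/dt − E + P = (-5.600) − 3.7 + 2.07 = -7.2 mm/day.

C ≈ -7.2 mm/day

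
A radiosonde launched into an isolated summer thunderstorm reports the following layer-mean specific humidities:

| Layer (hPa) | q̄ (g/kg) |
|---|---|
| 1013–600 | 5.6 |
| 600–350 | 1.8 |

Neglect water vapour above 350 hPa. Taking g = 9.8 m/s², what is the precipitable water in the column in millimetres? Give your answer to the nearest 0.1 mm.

Precipitable water is the column-integrated vapour mass per unit area: PW = (1/g) Σ q̄ Δp, with q in kg/kg and Δp in Pa (1 kg/m² of water = 1 mm).
Layer 1013–600 hPa: Δp = 413 hPa = 41300 Pa, q̄ = 0.0056 kg/kg → 0.0056 × 41300 / 9.8 = 23.60 mm
Layer 600–350 hPa: Δp = 250 hPa = 25000 Pa, q̄ = 0.0018 kg/kg → 0.0018 × 25000 / 9.8 = 4.59 mm
PW = 23.60 + 4.59 = 28.19 ≈ 28.2 mm.

PW ≈ 28.2 mm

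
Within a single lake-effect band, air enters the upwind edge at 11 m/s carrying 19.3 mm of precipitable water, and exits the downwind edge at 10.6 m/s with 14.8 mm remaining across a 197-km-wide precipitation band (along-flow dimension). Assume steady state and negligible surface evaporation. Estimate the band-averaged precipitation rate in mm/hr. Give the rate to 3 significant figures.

R ≈ 1.01 mm/hr

Column moisture flux per unit crosswind length is F = V × PW.
Inflow: F_in = 11 × 19.3 = 212.3 mm·m/s
Outflow: F_out = 10.6 × 14.8 = 156.88 mm·m/s
Steady-state rate R = (F_in − F_out)/L = (212.3 − 156.88) / 197000 m = 2.813e-04 mm/s.
R = 2.813e-04 × 3600 = 1.01 mm/hr.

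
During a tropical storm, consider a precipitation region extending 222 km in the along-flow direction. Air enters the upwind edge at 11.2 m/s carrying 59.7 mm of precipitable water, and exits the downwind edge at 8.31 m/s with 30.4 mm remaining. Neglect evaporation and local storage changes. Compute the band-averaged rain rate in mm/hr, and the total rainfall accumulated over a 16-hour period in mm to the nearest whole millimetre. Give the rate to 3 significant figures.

Column moisture flux per unit crosswind length is F = V × PW.
Inflow: F_in = 11.2 × 59.7 = 668.64 mm·m/s
Outflow: F_out = 8.31 × 30.4 = 252.624 mm·m/s
Steady-state rate R = (F_in − F_out)/L = (668.64 − 252.624) / 222000 m = 1.874e-03 mm/s.
R = 1.874e-03 × 3600 = 6.75 mm/hr.
Over 16 h: total = 6.75 × 16 = 108 mm.

R ≈ 6.75 mm/hr; total ≈ 108 mm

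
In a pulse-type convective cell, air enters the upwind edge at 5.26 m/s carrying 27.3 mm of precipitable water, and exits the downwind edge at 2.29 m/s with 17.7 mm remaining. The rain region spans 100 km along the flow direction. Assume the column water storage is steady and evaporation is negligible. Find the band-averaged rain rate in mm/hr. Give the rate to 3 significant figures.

Column moisture flux per unit crosswind length is F = V × PW.
Inflow: F_in = 5.26 × 27.3 = 143.598 mm·m/s
Outflow: F_out = 2.29 × 17.7 = 40.533 mm·m/s
Steady-state rate R = (F_in − F_out)/L = (143.598 − 40.533) / 100000 m = 1.031e-03 mm/s.
R = 1.031e-03 × 3600 = 3.71 mm/hr.

R ≈ 3.71 mm/hr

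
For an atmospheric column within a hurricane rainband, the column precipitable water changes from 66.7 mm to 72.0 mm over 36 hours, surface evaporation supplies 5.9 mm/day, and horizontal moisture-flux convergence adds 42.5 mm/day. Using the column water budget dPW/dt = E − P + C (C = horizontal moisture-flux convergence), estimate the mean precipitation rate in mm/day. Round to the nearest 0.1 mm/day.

P ≈ 44.9 mm/day

dPW/dt = (72.0 − 66.7) mm / (36/24 day) = +3.533 mm/day.
P = E + C − dPW/dt = 5.9 + (42.5) − (+3.533) = 44.9 mm/day.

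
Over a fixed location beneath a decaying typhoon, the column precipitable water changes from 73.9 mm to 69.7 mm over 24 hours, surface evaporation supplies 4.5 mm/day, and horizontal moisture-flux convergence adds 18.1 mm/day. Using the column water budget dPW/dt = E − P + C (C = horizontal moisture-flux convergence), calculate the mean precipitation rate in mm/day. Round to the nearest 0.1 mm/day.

P ≈ 26.8 mm/day

dPW/dt = (69.7 − 73.9) mm / (24/24 day) = -4.200 mm/day.
P = E + C − dPW/dt = 4.5 + (18.1) − (-4.200) = 26.8 mm/day.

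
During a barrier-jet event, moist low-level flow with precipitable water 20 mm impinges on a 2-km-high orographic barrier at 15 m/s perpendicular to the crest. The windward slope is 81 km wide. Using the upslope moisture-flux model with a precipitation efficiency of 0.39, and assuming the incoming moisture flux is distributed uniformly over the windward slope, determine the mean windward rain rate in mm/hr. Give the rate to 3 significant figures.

R ≈ 5.20 mm/hr

Incoming column moisture flux per unit ridge length: F = V × PW = 15 × 20 = 300 mm·m/s.
Spread over the 81 km slope with efficiency ε = 0.39: R = ε·F/W = 0.39 × 300 / 81000 m = 1.444e-03 mm/s.
R = 1.444e-03 × 3600 = 5.20 mm/hr.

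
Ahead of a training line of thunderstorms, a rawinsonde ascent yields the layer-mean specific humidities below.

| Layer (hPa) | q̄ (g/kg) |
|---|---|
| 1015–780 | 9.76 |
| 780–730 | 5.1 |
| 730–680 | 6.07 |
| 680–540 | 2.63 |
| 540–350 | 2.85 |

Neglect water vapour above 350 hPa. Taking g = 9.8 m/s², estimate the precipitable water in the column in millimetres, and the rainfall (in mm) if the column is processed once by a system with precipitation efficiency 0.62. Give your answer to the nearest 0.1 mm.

PW ≈ 38.4 mm; rainfall ≈ 23.8 mm

Precipitable water is the column-integrated vapour mass per unit area: PW = (1/g) Σ q̄ Δp, with q in kg/kg and Δp in Pa (1 kg/m² of water = 1 mm).
Layer 1015–780 hPa: Δp = 235 hPa = 23500 Pa, q̄ = 0.00976 kg/kg → 0.00976 × 23500 / 9.8 = 23.40 mm
Layer 780–730 hPa: Δp = 50 hPa = 5000 Pa, q̄ = 0.0051 kg/kg → 0.0051 × 5000 / 9.8 = 2.60 mm
Layer 730–680 hPa: Δp = 50 hPa = 5000 Pa, q̄ = 0.00607 kg/kg → 0.00607 × 5000 / 9.8 = 3.10 mm
Layer 680–540 hPa: Δp = 140 hPa = 14000 Pa, q̄ = 0.00263 kg/kg → 0.00263 × 14000 / 9.8 = 3.76 mm
Layer 540–350 hPa: Δp = 190 hPa = 19000 Pa, q̄ = 0.00285 kg/kg → 0.00285 × 19000 / 9.8 = 5.53 mm
PW = 23.40 + 2.60 + 3.10 + 3.76 + 5.53 = 38.39 ≈ 38.4 mm.
Rainfall = ε × PW = 0.62 × 38.4 = 23.8 mm.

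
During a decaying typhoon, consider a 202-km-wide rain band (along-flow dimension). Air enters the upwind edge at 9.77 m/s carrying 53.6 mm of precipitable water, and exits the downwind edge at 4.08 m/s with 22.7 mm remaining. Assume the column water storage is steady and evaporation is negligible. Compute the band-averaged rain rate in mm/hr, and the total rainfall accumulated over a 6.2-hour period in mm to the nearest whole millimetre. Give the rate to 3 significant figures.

Column moisture flux per unit crosswind length is F = V × PW.
Inflow: F_in = 9.77 × 53.6 = 523.672 mm·m/s
Outflow: F_out = 4.08 × 22.7 = 92.616 mm·m/s
Steady-state rate R = (F_in − F_out)/L = (523.672 − 92.616) / 202000 m = 2.134e-03 mm/s.
R = 2.134e-03 × 3600 = 7.68 mm/hr.
Over 6.2 h: total = 7.68 × 6.2 = 47.616 ≈ 48 mm.

R ≈ 7.68 mm/hr; total ≈ 48 mm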